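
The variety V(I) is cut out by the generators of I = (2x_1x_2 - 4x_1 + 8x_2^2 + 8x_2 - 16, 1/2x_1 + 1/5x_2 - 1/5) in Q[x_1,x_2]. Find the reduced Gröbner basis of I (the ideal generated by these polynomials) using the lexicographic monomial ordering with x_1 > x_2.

Buchberger's algorithm terminates because the ascending chain of leading-term ideals stabilizes.

f_1 = 2x_1x_2 - 4x_1 + 8x_2^2 + 8x_2 - 16, LT = x_1x_2.
f_2 = 1/2x_1 + 1/5x_2 - 1/5, LT = x_1.

S(f_1,f_2): lcm = x_1x_2. S = -2x_1 + 18/5x_2^2 + 22/5x_2 - 8.
  leading term x_1: subtract (-4)·f_2 from -2x_1 + 18/5x_2^2 + 22/5x_2 - 8 → 18/5x_2^2 + 26/5x_2 - 44/5
  leading term x_2^2: no divisor's leading term divides it; move 18/5x_2^2 to the remainder.
  leading term x_2: no divisor's leading term divides it; move 26/5x_2 to the remainder.
  leading term 1: no divisor's leading term divides it; move -44/5 to the remainder.
  remainder 18/5x_2^2 + 26/5x_2 - 44/5 ≠ 0; add g_3 = 18/5x_2^2 + 26/5x_2 - 44/5 to the basis.

The other S-polynomials (S(f_1,g_3), S(f_2,g_3)) all reduce to 0 modulo the current basis, so we have a Gröbner basis.
Inter-reduce: drop elements whose leading term is divisible by another's, tail-reduce, and make monic.

G = {x_1 + 2/5x_2 - 2/5, x_2^2 + 13/9x_2 - 22/9}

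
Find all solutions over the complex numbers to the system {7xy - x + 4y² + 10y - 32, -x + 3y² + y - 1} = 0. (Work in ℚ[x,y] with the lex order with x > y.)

{(3, 1), (-479/147 + 11*sqrt(1763)*I/147, -29/42 - sqrt(1763)*I/42), (-479/147 - 11*sqrt(1763)*I/147, -29/42 + sqrt(1763)*I/42)}

Compute a lex Gröbner basis by Buchberger's algorithm.
f_1 = 7xy - x + 4y² + 10y - 32, LT = xy.
f_2 = -x + 3y² + y - 1, LT = x.

S(f_1,f_2): lcm = xy. S = -1/7x + 3y³ + 11/7y² + 3/7y - 32/7.
  leading term x: subtract (1/7)·f_2 from -1/7x + 3y³ + 11/7y² + 3/7y - 32/7 → 3y³ + 8/7y² + 2/7y - 31/7
  leading term y³: no divisor's leading term divides it; move 3y³ to the remainder.
  leading term y²: no divisor's leading term divides it; move 8/7y² to the remainder.
  leading term y: no divisor's leading term divides it; move 2/7y to the remainder.
  leading term 1: no divisor's leading term divides it; move -31/7 to the remainder.
  remainder 3y³ + 8/7y² + 2/7y - 31/7 ≠ 0; add h_3 = 3y³ + 8/7y² + 2/7y - 31/7 to the basis.

The other S-polynomials (S(f_1,h_3), S(f_2,h_3)) all reduce to 0 modulo the current basis, so we have a Gröbner basis.
Inter-reduce: drop elements whose leading term is divisible by another's, tail-reduce, and make monic.
Reduced Gröbner basis: {x - 3y² - y + 1, y³ + 8/21y² + 2/21y - 31/21}.

A lex Gröbner basis eliminates variables successively. Here y³ + 8/21y² + 2/21y - 31/21 depends only on y, with roots {1, -29/42 - sqrt(1763)*I/42, -29/42 + sqrt(1763)*I/42}; lifting each root through the earlier basis elements recovers the full solutions.
  y = 1: the earlier basis element becomes x - 3 = 0, giving x = 3 — point (3, 1).
  y = -29/42 - sqrt(1763)*I/42: the earlier basis element becomes x + 479/147 - 11*sqrt(1763)*I/147 = 0, giving x = -479/147 + 11*sqrt(1763)*I/147 — point (-479/147 + 11*sqrt(1763)*I/147, -29/42 - sqrt(1763)*I/42).
  y = -29/42 + sqrt(1763)*I/42: the earlier basis element becomes x + 479/147 + 11*sqrt(1763)*I/147 = 0, giving x = -479/147 - 11*sqrt(1763)*I/147 — point (-479/147 - 11*sqrt(1763)*I/147, -29/42 + sqrt(1763)*I/42).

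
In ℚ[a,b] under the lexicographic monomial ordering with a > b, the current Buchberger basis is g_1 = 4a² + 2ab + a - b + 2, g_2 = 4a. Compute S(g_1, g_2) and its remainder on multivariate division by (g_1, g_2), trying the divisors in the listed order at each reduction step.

S(g_1, g_2) = ½ab + ¼a - ¼b + ½; remainder on division = -¼b + ½.

lcm(LM(g_1), LM(g_2)) = a².
S = (lcm/LT(g_1))·g_1 − (lcm/LT(g_2))·g_2 = ½ab + ¼a - ¼b + ½.
Reduce S modulo (g_1, g_2) in that order:
  leading term ab: subtract (⅛b)·g_2 from ½ab + ¼a - ¼b + ½ → ¼a - ¼b + ½
  leading term a: subtract (1/16)·g_2 from ¼a - ¼b + ½ → -¼b + ½
  leading term b: no divisor's leading term divides it; move -¼b to the remainder.
  leading term 1: no divisor's leading term divides it; move ½ to the remainder.
The remainder -¼b + ½ is nonzero, so it would be added as the next basis element.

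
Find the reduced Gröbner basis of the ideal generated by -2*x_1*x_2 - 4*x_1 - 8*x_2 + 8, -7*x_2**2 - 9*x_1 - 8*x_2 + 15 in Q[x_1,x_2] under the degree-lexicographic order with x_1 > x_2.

G = {x_1**2 + 11/3*x_1 + 28/3*x_2 - 28/3, x_1*x_2 + 2*x_1 + 4*x_2 - 4, x_2**2 + 9/7*x_1 + 8/7*x_2 - 15/7}

f_1 = -2*x_1*x_2 - 4*x_1 - 8*x_2 + 8, LT = x_1*x_2.
f_2 = -7*x_2**2 - 9*x_1 - 8*x_2 + 15, LT = x_2**2.

S(f_1,f_2): lcm = x_1*x_2**2. S = -9/7*x_1**2 + 6/7*x_1*x_2 + 4*x_2**2 + 15/7*x_1 - 4*x_2.
  leading term x_1**2: no divisor's leading term divides it; move -9/7*x_1**2 to the remainder.
  leading term x_1*x_2: subtract (-3/7)·f_1 from 6/7*x_1*x_2 + 4*x_2**2 + 15/7*x_1 - 4*x_2 → 4*x_2**2 + 3/7*x_1 - 52/7*x_2 + 24/7
  leading term x_2**2: subtract (-4/7)·f_2 from 4*x_2**2 + 3/7*x_1 - 52/7*x_2 + 24/7 → -33/7*x_1 - 12*x_2 + 12
  leading term x_1: no divisor's leading term divides it; move -33/7*x_1 to the remainder.
  leading term x_2: no divisor's leading term divides it; move -12*x_2 to the remainder.
  leading term 1: no divisor's leading term divides it; move 12 to the remainder.
  remainder -9/7*x_1**2 - 33/7*x_1 - 12*x_2 + 12 ≠ 0; add g_3 = -9/7*x_1**2 - 33/7*x_1 - 12*x_2 + 12 to the basis.

S(f_1,g_3): lcm = x_1**2*x_2. S = 2*x_1**2 + 1/3*x_1*x_2 - 28/3*x_2**2 - 4*x_1 + 28/3*x_2.
  leading term x_1**2: subtract (-14/9)·g_3 from 2*x_1**2 + 1/3*x_1*x_2 - 28/3*x_2**2 - 4*x_1 + 28/3*x_2 → 1/3*x_1*x_2 - 28/3*x_2**2 - 34/3*x_1 - 28/3*x_2 + 56/3
  leading term x_1*x_2: subtract (-1/6)·f_1 from 1/3*x_1*x_2 - 28/3*x_2**2 - 34/3*x_1 - 28/3*x_2 + 56/3 → -28/3*x_2**2 - 12*x_1 - 32/3*x_2 + 20
  leading term x_2**2: subtract (4/3)·f_2 from -28/3*x_2**2 - 12*x_1 - 32/3*x_2 + 20 → 0
  remainder 0.

S(f_2,g_3): leading monomials are coprime, so the S-polynomial reduces to 0 (Buchberger's first criterion).
Every S-polynomial of the final basis reduces to 0, so we have a Gröbner basis.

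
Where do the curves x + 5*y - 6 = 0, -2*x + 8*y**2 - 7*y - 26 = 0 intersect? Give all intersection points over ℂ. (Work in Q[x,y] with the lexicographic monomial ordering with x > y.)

Compute a lex Gröbner basis by Buchberger's algorithm.
f_1 = x + 5*y - 6, LT = x.
f_2 = -2*x + 8*y**2 - 7*y - 26, LT = x.

S(f_1,f_2): lcm = x. S = 4*y**2 + 3/2*y - 19.
  leading term y**2: no divisor's leading term divides it; move 4*y**2 to the remainder.
  leading term y: no divisor's leading term divides it; move 3/2*y to the remainder.
  leading term 1: no divisor's leading term divides it; move -19 to the remainder.
  remainder 4*y**2 + 3/2*y - 19 ≠ 0; add h_3 = 4*y**2 + 3/2*y - 19 to the basis.

The other S-polynomials (S(f_1,h_3), S(f_2,h_3)) all reduce to 0 modulo the current basis, so we have a Gröbner basis.
Inter-reduce: drop elements whose leading term is divisible by another's, tail-reduce, and make monic.
Reduced Gröbner basis: {x + 5*y - 6, y**2 + 3/8*y - 19/4}.

A lex Gröbner basis eliminates variables successively. Here y**2 + 3/8*y - 19/4 depends only on y, with roots {-19/8, 2}; lifting each root through the earlier basis elements recovers the full solutions.
  y = -19/8: the earlier basis element becomes x - 143/8 = 0, giving x = 143/8 — point (143/8, -19/8).
  y = 2: the earlier basis element becomes x + 4 = 0, giving x = -4 — point (-4, 2).

{(143/8, -19/8), (-4, 2)}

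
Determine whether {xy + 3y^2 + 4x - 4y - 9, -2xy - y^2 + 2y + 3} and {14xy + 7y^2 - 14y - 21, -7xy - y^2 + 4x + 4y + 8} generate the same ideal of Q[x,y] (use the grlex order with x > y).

No, the ideals differ.

For a fixed monomial order, each ideal has a unique reduced Gröbner basis; comparing bases decides equality.
Buchberger on the first generating set:
f_1 = xy + 3y^2 + 4x - 4y - 9, LT = xy.
f_2 = -2xy - y^2 + 2y + 3, LT = xy.

S(f_1,f_2): lcm = xy. S = 5/2y^2 + 4x - 3y - 15/2.
  leading term y^2: no divisor's leading term divides it; move 5/2y^2 to the remainder.
  leading term x: no divisor's leading term divides it; move 4x to the remainder.
  leading term y: no divisor's leading term divides it; move -3y to the remainder.
  leading term 1: no divisor's leading term divides it; move -15/2 to the remainder.
  remainder 5/2y^2 + 4x - 3y - 15/2 ≠ 0; add g_3 = 5/2y^2 + 4x - 3y - 15/2 to the basis.

S(f_1,g_3): lcm = xy^2. S = 3y^3 - 8/5x^2 + 26/5xy - 4y^2 + 3x - 9y.
  leading term y^3: subtract (6/5y)·g_3 from 3y^3 - 8/5x^2 + 26/5xy - 4y^2 + 3x - 9y → -8/5x^2 + 2/5xy - 2/5y^2 + 3x
  leading term x^2: no divisor's leading term divides it; move -8/5x^2 to the remainder.
  leading term xy: subtract (2/5)·f_1 from 2/5xy - 2/5y^2 + 3x → -8/5y^2 + 7/5x + 8/5y + 18/5
  leading term y^2: subtract (-16/25)·g_3 from -8/5y^2 + 7/5x + 8/5y + 18/5 → 99/25x - 8/25y - 6/5
  leading term x: no divisor's leading term divides it; move 99/25x to the remainder.
  leading term y: no divisor's leading term divides it; move -8/25y to the remainder.
  leading term 1: no divisor's leading term divides it; move -6/5 to the remainder.
  remainder -8/5x^2 + 99/25x - 8/25y - 6/5 ≠ 0; add g_4 = -8/5x^2 + 99/25x - 8/25y - 6/5 to the basis.

The other S-polynomials (S(f_2,g_3), S(f_1,g_4), S(f_2,g_4), S(g_3,g_4)) all reduce to 0 modulo the current basis, so we have a Gröbner basis.
Inter-reduce: drop elements whose leading term is divisible by another's, tail-reduce, and make monic.
Reduced Gröbner basis: {x^2 - 99/40x + 1/5y + 3/4, xy - 4/5x - 2/5y, y^2 + 8/5x - 6/5y - 3}.

Buchberger on the second generating set:
h_1 = 14xy + 7y^2 - 14y - 21, LT = xy.
h_2 = -7xy - y^2 + 4x + 4y + 8, LT = xy.

S(h_1,h_2): lcm = xy. S = 5/14y^2 + 4/7x - 3/7y - 5/14.
  leading term y^2: no divisor's leading term divides it; move 5/14y^2 to the remainder.
  leading term x: no divisor's leading term divides it; move 4/7x to the remainder.
  leading term y: no divisor's leading term divides it; move -3/7y to the remainder.
  leading term 1: no divisor's leading term divides it; move -5/14 to the remainder.
  remainder 5/14y^2 + 4/7x - 3/7y - 5/14 ≠ 0; add k_3 = 5/14y^2 + 4/7x - 3/7y - 5/14 to the basis.

S(h_1,k_3): lcm = xy^2. S = 1/2y^3 - 8/5x^2 + 6/5xy - y^2 + x - 3/2y.
  leading term y^3: subtract (7/5y)·k_3 from 1/2y^3 - 8/5x^2 + 6/5xy - y^2 + x - 3/2y → -8/5x^2 + 2/5xy - 2/5y^2 + x - y
  leading term x^2: no divisor's leading term divides it; move -8/5x^2 to the remainder.
  leading term xy: subtract (1/35)·h_1 from 2/5xy - 2/5y^2 + x - y → -3/5y^2 + x - 3/5y + 3/5
  leading term y^2: subtract (-42/25)·k_3 from -3/5y^2 + x - 3/5y + 3/5 → 49/25x - 33/25y
  leading term x: no divisor's leading term divides it; move 49/25x to the remainder.
  leading term y: no divisor's leading term divides it; move -33/25y to the remainder.
  remainder -8/5x^2 + 49/25x - 33/25y ≠ 0; add k_4 = -8/5x^2 + 49/25x - 33/25y to the basis.

The other S-polynomials (S(h_2,k_3), S(h_1,k_4), S(h_2,k_4), S(k_3,k_4)) all reduce to 0 modulo the current basis, so we have a Gröbner basis.
Inter-reduce: drop elements whose leading term is divisible by another's, tail-reduce, and make monic.
Reduced Gröbner basis: {x^2 - 49/40x + 33/40y, xy - 4/5x - 2/5y - 1, y^2 + 8/5x - 6/5y - 1}.

The bases are distinct; the ideals are different.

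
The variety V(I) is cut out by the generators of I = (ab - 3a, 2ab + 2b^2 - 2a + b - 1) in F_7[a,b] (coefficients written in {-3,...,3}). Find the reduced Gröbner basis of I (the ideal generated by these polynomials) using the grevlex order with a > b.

G = {a^2 - 2a, ab - 3a, b^2 + 2a - 3b + 3}

f_1 = ab - 3a, LT = ab.
f_2 = 2ab + 2b^2 - 2a + b - 1, LT = ab.

S(f_1,f_2): lcm = ab. S = -b^2 - 2a + 3b - 3.
  leading term b^2: no divisor's leading term divides it; move -b^2 to the remainder.
  leading term a: no divisor's leading term divides it; move -2a to the remainder.
  leading term b: no divisor's leading term divides it; move 3b to the remainder.
  leading term 1: no divisor's leading term divides it; move -3 to the remainder.
  remainder -b^2 - 2a + 3b - 3 ≠ 0; add g_3 = -b^2 - 2a + 3b - 3 to the basis.

S(f_1,g_3): lcm = ab^2. S = -2a^2 - 3a.
  leading term a^2: no divisor's leading term divides it; move -2a^2 to the remainder.
  leading term a: no divisor's leading term divides it; move -3a to the remainder.
  remainder -2a^2 - 3a ≠ 0; add g_4 = -2a^2 - 3a to the basis.

S(f_2,g_3): lcm = ab^2. S = b^3 - 2a^2 + 2ab - 3b^2 - 3a + 3b.
  leading term b^3: subtract (-b)·g_3 from b^3 - 2a^2 + 2ab - 3b^2 - 3a + 3b → -2a^2 - 3a
  leading term a^2: subtract (1)·g_4 from -2a^2 - 3a → 0
  remainder 0.

S(f_1,g_4): lcm = a^2b. S = -3a^2 + 2ab.
  leading term a^2: subtract (-2)·g_4 from -3a^2 + 2ab → 2ab + a
  leading term ab: subtract (2)·f_1 from 2ab + a → 0
  remainder 0.

S(f_2,g_4): lcm = a^2b. S = ab^2 - a^2 - ab + 3a.
  leading term ab^2: subtract (b)·f_1 from ab^2 - a^2 - ab + 3a → -a^2 + 2ab + 3a
  leading term a^2: subtract (-3)·g_4 from -a^2 + 2ab + 3a → 2ab + a
  leading term ab: subtract (2)·f_1 from 2ab + a → 0
  remainder 0.

S(g_3,g_4): leading monomials are coprime, so the S-polynomial reduces to 0 (Buchberger's first criterion).
Every S-polynomial of the final basis reduces to 0, so we have a Gröbner basis.
Inter-reduce: drop elements whose leading term is divisible by another's, tail-reduce, and make monic.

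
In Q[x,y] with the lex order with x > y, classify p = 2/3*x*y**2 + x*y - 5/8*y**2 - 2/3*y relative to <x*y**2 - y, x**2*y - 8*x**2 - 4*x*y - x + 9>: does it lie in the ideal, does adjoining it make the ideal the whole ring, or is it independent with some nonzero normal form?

First compute the reduced Gröbner basis of I by Buchberger's algorithm.
f_1 = x*y**2 - y, LT = x*y**2.
f_2 = x**2*y - 8*x**2 - 4*x*y - x + 9, LT = x**2*y.

S(f_1,f_2): lcm = x**2*y**2. S = 8*x**2*y + 4*x*y**2 - 9*y.
  reduce S modulo (f_1, f_2):
  remainder 64*x**2 + 32*x*y + 8*x - 5*y - 72 ≠ 0; add h_3 = 64*x**2 + 32*x*y + 8*x - 5*y - 72 to the basis.

S(f_1,h_3): lcm = x**2*y**2. S = -1/2*x*y**3 - 1/8*x*y**2 - x*y + 5/64*y**3 + 9/8*y**2.
  reduce S modulo (f_1, f_2, h_3):
  remainder -x*y + 5/64*y**3 + 5/8*y**2 - 1/8*y ≠ 0; add h_4 = -x*y + 5/64*y**3 + 5/8*y**2 - 1/8*y to the basis.

S(f_2,h_3): lcm = x**2*y. S = -8*x**2 - 1/2*x*y**2 - 33/8*x*y - x + 5/64*y**2 + 9/8*y + 9.
  reduce S modulo (f_1, f_2, h_3, h_4):
  remainder -5/512*y**3 + 1/64*y ≠ 0; add h_5 = -5/512*y**3 + 1/64*y to the basis.

The other S-polynomials (S(f_1,h_4), S(f_2,h_4), S(h_3,h_4), S(f_1,h_5), S(f_2,h_5), S(h_3,h_5), S(h_4,h_5)) all reduce to 0 modulo the current basis, so we have a Gröbner basis.
Inter-reduce: drop elements whose leading term is divisible by another's, tail-reduce, and make monic.
Reduced Gröbner basis: {x**2 + 1/8*x + 5/16*y**2 - 5/64*y - 9/8, x*y - 5/8*y**2, y**3 - 8/5*y}.
Label its elements g_1 = x**2 + 1/8*x + 5/16*y**2 - 5/64*y - 9/8, g_2 = x*y - 5/8*y**2, g_3 = y**3 - 8/5*y.

Reduce p = 2/3*x*y**2 + x*y - 5/8*y**2 - 2/3*y modulo G:
  leading term x*y**2: subtract (2/3*y)·g_2 from 2/3*x*y**2 + x*y - 5/8*y**2 - 2/3*y → x*y + 5/12*y**3 - 5/8*y**2 - 2/3*y
  leading term x*y: subtract (1)·g_2 from x*y + 5/12*y**3 - 5/8*y**2 - 2/3*y → 5/12*y**3 - 2/3*y
  leading term y**3: subtract (5/12)·g_3 from 5/12*y**3 - 2/3*y → 0
  normal form = 0.
Since the normal form is 0, p ∈ I.

2/3*x*y**2 + x*y - 5/8*y**2 - 2/3*y lies in I (it reduces to 0).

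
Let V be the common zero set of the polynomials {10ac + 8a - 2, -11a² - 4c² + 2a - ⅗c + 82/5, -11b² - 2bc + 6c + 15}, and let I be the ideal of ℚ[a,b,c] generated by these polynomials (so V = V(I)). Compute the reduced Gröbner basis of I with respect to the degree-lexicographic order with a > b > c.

G = {c³ + 19/20c² + 11/20a - 199/50c - 169/50, a² + 4/11c² - 2/11a + 3/55c - 82/55, ac + ⅘a - ⅕, b² + 2/11bc - 6/11c - 15/11}

f_1 = 10ac + 8a - 2, LT = ac.
f_2 = -11a² - 4c² + 2a - ⅗c + 82/5, LT = a².
f_3 = -11b² - 2bc + 6c + 15, LT = b².

S(f_1,f_2): lcm = a²c. S = -4/11c³ + ⅘a² + 2/11ac - 3/55c² - ⅕a + 82/55c.
  leading term c³: no divisor's leading term divides it; move -4/11c³ to the remainder.
  leading term a²: subtract (-4/55)·f_2 from ⅘a² + 2/11ac - 3/55c² - ⅕a + 82/55c → 2/11ac - 19/55c² - 3/55a + 398/275c + 328/275
  leading term ac: subtract (1/55)·f_1 from 2/11ac - 19/55c² - 3/55a + 398/275c + 328/275 → -19/55c² - ⅕a + 398/275c + 338/275
  leading term c²: no divisor's leading term divides it; move -19/55c² to the remainder.
  leading term a: no divisor's leading term divides it; move -⅕a to the remainder.
  leading term c: no divisor's leading term divides it; move 398/275c to the remainder.
  leading term 1: no divisor's leading term divides it; move 338/275 to the remainder.
  remainder -4/11c³ - 19/55c² - ⅕a + 398/275c + 338/275 ≠ 0; add g_4 = -4/11c³ - 19/55c² - ⅕a + 398/275c + 338/275 to the basis.

The other S-polynomials (S(f_1,f_3), S(f_2,f_3), S(f_1,g_4), S(f_2,g_4), S(f_3,g_4)) all reduce to 0 modulo the current basis, so we have a Gröbner basis.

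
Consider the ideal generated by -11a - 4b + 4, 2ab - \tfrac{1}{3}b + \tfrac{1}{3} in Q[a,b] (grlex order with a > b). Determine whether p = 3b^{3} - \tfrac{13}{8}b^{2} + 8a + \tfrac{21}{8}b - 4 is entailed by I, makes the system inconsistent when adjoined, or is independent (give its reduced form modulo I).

3b^{3} - \tfrac{13}{8}b^{2} + 8a + \tfrac{21}{8}b - 4 is independent of I; its normal form modulo I is \tfrac{12}{11}b - \tfrac{12}{11}.

First compute the reduced Gröbner basis of I by Buchberger's algorithm.
f_1 = -11a - 4b + 4, LT = a.
f_2 = 2ab - \tfrac{1}{3}b + \tfrac{1}{3}, LT = ab.

S(f_1,f_2): lcm = ab. S = \tfrac{4}{11}b^{2} - \tfrac{13}{66}b - \tfrac{1}{6}.
  reduce S modulo (f_1, f_2):
  remainder \tfrac{4}{11}b^{2} - \tfrac{13}{66}b - \tfrac{1}{6} ≠ 0; add h_3 = \tfrac{4}{11}b^{2} - \tfrac{13}{66}b - \tfrac{1}{6} to the basis.

The other S-polynomials (S(f_1,h_3), S(f_2,h_3)) all reduce to 0 modulo the current basis, so we have a Gröbner basis.
Inter-reduce: drop elements whose leading term is divisible by another's, tail-reduce, and make monic.
Reduced Gröbner basis: {b^{2} - \tfrac{13}{24}b - \tfrac{11}{24}, a + \tfrac{4}{11}b - \tfrac{4}{11}}.
Label its elements g_1 = b^{2} - \tfrac{13}{24}b - \tfrac{11}{24}, g_2 = a + \tfrac{4}{11}b - \tfrac{4}{11}.

Reduce p = 3b^{3} - \tfrac{13}{8}b^{2} + 8a + \tfrac{21}{8}b - 4 modulo G:
  leading term b^{3}: subtract (3b)·g_1 from 3b^{3} - \tfrac{13}{8}b^{2} + 8a + \tfrac{21}{8}b - 4 → 8a + 4b - 4
  leading term a: subtract (8)·g_2 from 8a + 4b - 4 → \tfrac{12}{11}b - \tfrac{12}{11}
  leading term b: no divisor's leading term divides it; move \tfrac{12}{11}b to the remainder.
  leading term 1: no divisor's leading term divides it; move -\tfrac{12}{11} to the remainder.
  normal form = \tfrac{12}{11}b - \tfrac{12}{11}.
The normal form is nonzero, so p ∉ I. Since p minus its normal form lies in I, I + (p) = I + (r) where r = \tfrac{12}{11}b - \tfrac{12}{11}; decide whether this ideal is the whole ring.
Run Buchberger on G together with r (pairs among the g_i already reduce to 0 since G is a Gröbner basis):
g_1 = b^{2} - \tfrac{13}{24}b - \tfrac{11}{24}, LT = b^{2}.
g_2 = a + \tfrac{4}{11}b - \tfrac{4}{11}, LT = a.
r = \tfrac{12}{11}b - \tfrac{12}{11}, LT = b.

The S-polynomials (S(g_1,g_2), S(g_1,r), S(g_2,r)) all reduce to 0 modulo the current basis, so we have a Gröbner basis.
Inter-reduce: drop elements whose leading term is divisible by another's, tail-reduce, and make monic.
Reduced Gröbner basis: {a, b - 1}.
The reduced Gröbner basis of I + (p) is {a, b - 1} ≠ {1}, a proper ideal, so the enlarged system stays consistent: p is independent of I, with normal form \tfrac{12}{11}b - \tfrac{12}{11}.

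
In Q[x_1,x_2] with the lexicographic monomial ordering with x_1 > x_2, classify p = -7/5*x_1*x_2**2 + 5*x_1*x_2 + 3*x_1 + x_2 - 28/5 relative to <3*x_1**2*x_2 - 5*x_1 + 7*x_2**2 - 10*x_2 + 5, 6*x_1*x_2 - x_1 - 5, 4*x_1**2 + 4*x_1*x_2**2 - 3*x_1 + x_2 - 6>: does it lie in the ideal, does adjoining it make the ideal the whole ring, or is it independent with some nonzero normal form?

Adjoining -7/5*x_1*x_2**2 + 5*x_1*x_2 + 3*x_1 + x_2 - 28/5 makes the ideal the whole ring: the system is inconsistent.

First compute the reduced Gröbner basis of I by Buchberger's algorithm.
f_1 = 3*x_1**2*x_2 - 5*x_1 + 7*x_2**2 - 10*x_2 + 5, LT = x_1**2*x_2.
f_2 = 6*x_1*x_2 - x_1 - 5, LT = x_1*x_2.
f_3 = 4*x_1**2 + 4*x_1*x_2**2 - 3*x_1 + x_2 - 6, LT = x_1**2.

S(f_1,f_2): lcm = x_1**2*x_2. S = 1/6*x_1**2 - 5/6*x_1 + 7/3*x_2**2 - 10/3*x_2 + 5/3.
  leading term x_1**2: subtract (1/24)·f_3 from 1/6*x_1**2 - 5/6*x_1 + 7/3*x_2**2 - 10/3*x_2 + 5/3 → -1/6*x_1*x_2**2 - 17/24*x_1 + 7/3*x_2**2 - 27/8*x_2 + 23/12
  leading term x_1*x_2**2: subtract (-1/36*x_2)·f_2 from -1/6*x_1*x_2**2 - 17/24*x_1 + 7/3*x_2**2 - 27/8*x_2 + 23/12 → -1/36*x_1*x_2 - 17/24*x_1 + 7/3*x_2**2 - 253/72*x_2 + 23/12
  leading term x_1*x_2: subtract (-1/216)·f_2 from -1/36*x_1*x_2 - 17/24*x_1 + 7/3*x_2**2 - 253/72*x_2 + 23/12 → -77/108*x_1 + 7/3*x_2**2 - 253/72*x_2 + 409/216
  leading term x_1: no divisor's leading term divides it; move -77/108*x_1 to the remainder.
  leading term x_2**2: no divisor's leading term divides it; move 7/3*x_2**2 to the remainder.
  leading term x_2: no divisor's leading term divides it; move -253/72*x_2 to the remainder.
  leading term 1: no divisor's leading term divides it; move 409/216 to the remainder.
  remainder -77/108*x_1 + 7/3*x_2**2 - 253/72*x_2 + 409/216 ≠ 0; add h_4 = -77/108*x_1 + 7/3*x_2**2 - 253/72*x_2 + 409/216 to the basis.

S(f_1,f_3): lcm = x_1**2*x_2. S = -x_1*x_2**3 + 3/4*x_1*x_2 - 5/3*x_1 + 25/12*x_2**2 - 11/6*x_2 + 5/3.
  leading term x_1*x_2**3: subtract (-1/6*x_2**2)·f_2 from -x_1*x_2**3 + 3/4*x_1*x_2 - 5/3*x_1 + 25/12*x_2**2 - 11/6*x_2 + 5/3 → -1/6*x_1*x_2**2 + 3/4*x_1*x_2 - 5/3*x_1 + 5/4*x_2**2 - 11/6*x_2 + 5/3
  leading term x_1*x_2**2: subtract (-1/36*x_2)·f_2 from -1/6*x_1*x_2**2 + 3/4*x_1*x_2 - 5/3*x_1 + 5/4*x_2**2 - 11/6*x_2 + 5/3 → 13/18*x_1*x_2 - 5/3*x_1 + 5/4*x_2**2 - 71/36*x_2 + 5/3
  leading term x_1*x_2: subtract (13/108)·f_2 from 13/18*x_1*x_2 - 5/3*x_1 + 5/4*x_2**2 - 71/36*x_2 + 5/3 → -167/108*x_1 + 5/4*x_2**2 - 71/36*x_2 + 245/108
  leading term x_1: subtract (167/77)·h_4 from -167/108*x_1 + 5/4*x_2**2 - 71/36*x_2 + 245/108 → -503/132*x_2**2 + 949/168*x_2 - 3397/1848
  leading term x_2**2: no divisor's leading term divides it; move -503/132*x_2**2 to the remainder.
  leading term x_2: no divisor's leading term divides it; move 949/168*x_2 to the remainder.
  leading term 1: no divisor's leading term divides it; move -3397/1848 to the remainder.
  remainder -503/132*x_2**2 + 949/168*x_2 - 3397/1848 ≠ 0; add h_5 = -503/132*x_2**2 + 949/168*x_2 - 3397/1848 to the basis.

S(f_1,h_4): lcm = x_1**2*x_2. S = 36/11*x_1*x_2**3 - 69/14*x_1*x_2**2 + 409/154*x_1*x_2 - 5/3*x_1 + 7/3*x_2**2 - 10/3*x_2 + 5/3.
  leading term x_1*x_2**3: subtract (6/11*x_2**2)·f_2 from 36/11*x_1*x_2**3 - 69/14*x_1*x_2**2 + 409/154*x_1*x_2 - 5/3*x_1 + 7/3*x_2**2 - 10/3*x_2 + 5/3 → -675/154*x_1*x_2**2 + 409/154*x_1*x_2 - 5/3*x_1 + 167/33*x_2**2 - 10/3*x_2 + 5/3
  leading term x_1*x_2**2: subtract (-225/308*x_2)·f_2 from -675/154*x_1*x_2**2 + 409/154*x_1*x_2 - 5/3*x_1 + 167/33*x_2**2 - 10/3*x_2 + 5/3 → 593/308*x_1*x_2 - 5/3*x_1 + 167/33*x_2**2 - 6455/924*x_2 + 5/3
  leading term x_1*x_2: subtract (593/1848)·f_2 from 593/308*x_1*x_2 - 5/3*x_1 + 167/33*x_2**2 - 6455/924*x_2 + 5/3 → -829/616*x_1 + 167/33*x_2**2 - 6455/924*x_2 + 2015/616
  leading term x_1: subtract (22383/11858)·h_4 from -829/616*x_1 + 167/33*x_2**2 - 6455/924*x_2 + 2015/616 → 3335/5082*x_2**2 - 9137/25872*x_2 - 28751/94864
  leading term x_2**2: subtract (-6670/38731)·h_5 from 3335/5082*x_2**2 - 9137/25872*x_2 - 28751/94864 → 8063749/13013616*x_2 - 8063749/13013616
  leading term x_2: no divisor's leading term divides it; move 8063749/13013616*x_2 to the remainder.
  leading term 1: no divisor's leading term divides it; move -8063749/13013616 to the remainder.
  remainder 8063749/13013616*x_2 - 8063749/13013616 ≠ 0; add h_6 = 8063749/13013616*x_2 - 8063749/13013616 to the basis.

The other S-polynomials (S(f_2,f_3), S(f_2,h_4), S(f_3,h_4), S(f_1,h_5), S(f_2,h_5), S(f_3,h_5), S(h_4,h_5), S(f_1,h_6), S(f_2,h_6), S(f_3,h_6), S(h_4,h_6), S(h_5,h_6)) all reduce to 0 modulo the current basis, so we have a Gröbner basis.
Inter-reduce: drop elements whose leading term is divisible by another's, tail-reduce, and make monic.
Reduced Gröbner basis: {x_1 - 1, x_2 - 1}.
Label its elements g_1 = x_1 - 1, g_2 = x_2 - 1.

Reduce p = -7/5*x_1*x_2**2 + 5*x_1*x_2 + 3*x_1 + x_2 - 28/5 modulo G:
  leading term x_1*x_2**2: subtract (-7/5*x_2**2)·g_1 from -7/5*x_1*x_2**2 + 5*x_1*x_2 + 3*x_1 + x_2 - 28/5 → 5*x_1*x_2 + 3*x_1 - 7/5*x_2**2 + x_2 - 28/5
  leading term x_1*x_2: subtract (5*x_2)·g_1 from 5*x_1*x_2 + 3*x_1 - 7/5*x_2**2 + x_2 - 28/5 → 3*x_1 - 7/5*x_2**2 + 6*x_2 - 28/5
  leading term x_1: subtract (3)·g_1 from 3*x_1 - 7/5*x_2**2 + 6*x_2 - 28/5 → -7/5*x_2**2 + 6*x_2 - 13/5
  leading term x_2**2: subtract (-7/5*x_2)·g_2 from -7/5*x_2**2 + 6*x_2 - 13/5 → 23/5*x_2 - 13/5
  leading term x_2: subtract (23/5)·g_2 from 23/5*x_2 - 13/5 → 2
  leading term 1: no divisor's leading term divides it; move 2 to the remainder.
  normal form = 2.
The normal form is nonzero, so p ∉ I. Since p minus its normal form lies in I, I + (p) = I + (r) where r = 2; decide whether this ideal is the whole ring.
Here r = 2 is a nonzero constant, hence a unit: 1 ∈ I + (p), the Gröbner basis of I + (p) is {1}, and the enlarged system has no common solution — adjoining p is inconsistent.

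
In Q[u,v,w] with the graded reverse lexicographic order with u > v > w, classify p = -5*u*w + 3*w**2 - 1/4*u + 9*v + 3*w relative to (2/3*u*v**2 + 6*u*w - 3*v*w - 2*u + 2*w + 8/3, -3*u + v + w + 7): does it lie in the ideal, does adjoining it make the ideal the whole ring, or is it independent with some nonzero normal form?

-5*u*w + 3*w**2 - 1/4*u + 9*v + 3*w is independent of I; its normal form modulo I is -5/3*v*w + 4/3*w**2 + 107/12*v - 35/4*w - 7/12.

First compute the reduced Gröbner basis of I by Buchberger's algorithm.
f_1 = 2/3*u*v**2 + 6*u*w - 3*v*w - 2*u + 2*w + 8/3, LT = u*v**2.
f_2 = -3*u + v + w + 7, LT = u.

S(f_1,f_2): lcm = u*v**2. S = 1/3*v**3 + 1/3*v**2*w + 7/3*v**2 + 9*u*w - 9/2*v*w - 3*u + 3*w + 4.
  reduce S modulo (f_1, f_2):
  remainder 1/3*v**3 + 1/3*v**2*w + 7/3*v**2 - 3/2*v*w + 3*w**2 - v + 23*w - 3 ≠ 0; add h_3 = 1/3*v**3 + 1/3*v**2*w + 7/3*v**2 - 3/2*v*w + 3*w**2 - v + 23*w - 3 to the basis.

The other S-polynomials (S(f_1,h_3), S(f_2,h_3)) all reduce to 0 modulo the current basis, so we have a Gröbner basis.
Inter-reduce: drop elements whose leading term is divisible by another's, tail-reduce, and make monic.
Reduced Gröbner basis: {v**3 + v**2*w + 7*v**2 - 9/2*v*w + 9*w**2 - 3*v + 69*w - 9, u - 1/3*v - 1/3*w - 7/3}.
Label its elements g_1 = v**3 + v**2*w + 7*v**2 - 9/2*v*w + 9*w**2 - 3*v + 69*w - 9, g_2 = u - 1/3*v - 1/3*w - 7/3.

Reduce p = -5*u*w + 3*w**2 - 1/4*u + 9*v + 3*w modulo G:
  leading term u*w: subtract (-5*w)·g_2 from -5*u*w + 3*w**2 - 1/4*u + 9*v + 3*w → -5/3*v*w + 4/3*w**2 - 1/4*u + 9*v - 26/3*w
  leading term v*w: no divisor's leading term divides it; move -5/3*v*w to the remainder.
  leading term w**2: no divisor's leading term divides it; move 4/3*w**2 to the remainder.
  leading term u: subtract (-1/4)·g_2 from -1/4*u + 9*v - 26/3*w → 107/12*v - 35/4*w - 7/12
  leading term v: no divisor's leading term divides it; move 107/12*v to the remainder.
  leading term w: no divisor's leading term divides it; move -35/4*w to the remainder.
  leading term 1: no divisor's leading term divides it; move -7/12 to the remainder.
  normal form = -5/3*v*w + 4/3*w**2 + 107/12*v - 35/4*w - 7/12.
The normal form is nonzero, so p ∉ I. Since p minus its normal form lies in I, I + (p) = I + (r) where r = -5/3*v*w + 4/3*w**2 + 107/12*v - 35/4*w - 7/12; decide whether this ideal is the whole ring.
Run Buchberger on G together with r (pairs among the g_i already reduce to 0 since G is a Gröbner basis):
g_1 = v**3 + v**2*w + 7*v**2 - 9/2*v*w + 9*w**2 - 3*v + 69*w - 9, LT = v**3.
g_2 = u - 1/3*v - 1/3*w - 7/3, LT = u.
r = -5/3*v*w + 4/3*w**2 + 107/12*v - 35/4*w - 7/12, LT = v*w.

S(g_1,r): lcm = v**3*w. S = 9/5*v**2*w**2 + 107/20*v**3 + 7/4*v**2*w - 9/2*v*w**2 + 9*w**3 - 7/20*v**2 - 3*v*w + 69*w**2 - 9*w.
  reduce S modulo (g_1, g_2, r):
  remainder 144/125*w**4 + 189/625*w**3 - 11079/2000*v**2 + 637767/50000*w**2 - 8674857/100000*v - 223077/800*w + 5473707/100000 ≠ 0; add m_4 = 144/125*w**4 + 189/625*w**3 - 11079/2000*v**2 + 637767/50000*w**2 - 8674857/100000*v - 223077/800*w + 5473707/100000 to the basis.

The other S-polynomials (S(g_1,g_2), S(g_2,r), S(g_1,m_4), S(g_2,m_4), S(r,m_4)) all reduce to 0 modulo the current basis, so we have a Gröbner basis.
Inter-reduce: drop elements whose leading term is divisible by another's, tail-reduce, and make monic.
Reduced Gröbner basis: {w**4 + 21/80*w**3 - 1231/256*v**2 + 70863/6400*w**2 - 963873/12800*v - 371795/1536*w + 1824569/38400, v**3 + 16/25*w**3 + 247/20*v**2 + 53/125*w**2 - 65229/2000*v + 1559/16*w - 14171/2000, v*w - 4/5*w**2 - 107/20*v + 21/4*w + 7/20, u - 1/3*v - 1/3*w - 7/3}.
The reduced Gröbner basis of I + (p) is {w**4 + 21/80*w**3 - 1231/256*v**2 + 70863/6400*w**2 - 963873/12800*v - 371795/1536*w + 1824569/38400, v**3 + 16/25*w**3 + 247/20*v**2 + 53/125*w**2 - 65229/2000*v + 1559/16*w - 14171/2000, v*w - 4/5*w**2 - 107/20*v + 21/4*w + 7/20, u - 1/3*v - 1/3*w - 7/3} ≠ {1}, a proper ideal, so the enlarged system stays consistent: p is independent of I, with normal form -5/3*v*w + 4/3*w**2 + 107/12*v - 35/4*w - 7/12.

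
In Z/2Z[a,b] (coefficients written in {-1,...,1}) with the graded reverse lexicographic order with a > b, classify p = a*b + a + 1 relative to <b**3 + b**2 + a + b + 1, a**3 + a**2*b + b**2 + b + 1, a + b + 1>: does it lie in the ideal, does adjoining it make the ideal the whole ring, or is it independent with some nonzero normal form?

First compute the reduced Gröbner basis of I by Buchberger's algorithm.
f_1 = b**3 + b**2 + a + b + 1, LT = b**3.
f_2 = a**3 + a**2*b + b**2 + b + 1, LT = a**3.
f_3 = a + b + 1, LT = a.

S(f_2,f_3): lcm = a**3. S = a**2 + b**2 + b + 1.
  reduce S modulo (f_1, f_2, f_3):
  remainder b ≠ 0; add h_4 = b to the basis.

The other S-polynomials (S(f_1,f_2), S(f_1,f_3), S(f_1,h_4), S(f_2,h_4), S(f_3,h_4)) all reduce to 0 modulo the current basis, so we have a Gröbner basis.
Inter-reduce: drop elements whose leading term is divisible by another's, tail-reduce, and make monic.
Reduced Gröbner basis: {a + 1, b}.
Label its elements g_1 = a + 1, g_2 = b.

Reduce p = a*b + a + 1 modulo G:
  leading term a*b: subtract (b)·g_1 from a*b + a + 1 → a + b + 1
  leading term a: subtract (1)·g_1 from a + b + 1 → b
  leading term b: subtract (1)·g_2 from b → 0
  normal form = 0.
Since the normal form is 0, p ∈ I.

a*b + a + 1 lies in I (it reduces to 0).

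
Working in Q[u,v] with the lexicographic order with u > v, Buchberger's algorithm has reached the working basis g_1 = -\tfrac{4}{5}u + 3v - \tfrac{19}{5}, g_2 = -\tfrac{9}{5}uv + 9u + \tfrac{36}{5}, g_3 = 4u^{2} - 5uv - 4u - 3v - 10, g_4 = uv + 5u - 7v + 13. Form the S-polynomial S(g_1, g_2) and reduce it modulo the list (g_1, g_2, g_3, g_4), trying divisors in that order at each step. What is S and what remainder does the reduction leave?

S(g_1, g_2) = 5u - \tfrac{15}{4}v^{2} + \tfrac{19}{4}v + 4; remainder on division = -\tfrac{15}{4}v^{2} + \tfrac{47}{2}v - \tfrac{79}{4}.

lcm(LM(g_1), LM(g_2)) = uv.
S = (lcm/LT(g_1))·g_1 − (lcm/LT(g_2))·g_2 = 5u - \tfrac{15}{4}v^{2} + \tfrac{19}{4}v + 4.
Reduce S modulo (g_1, g_2, g_3, g_4) in that order:
  leading term u: subtract (-\tfrac{25}{4})·g_1 from 5u - \tfrac{15}{4}v^{2} + \tfrac{19}{4}v + 4 → -\tfrac{15}{4}v^{2} + \tfrac{47}{2}v - \tfrac{79}{4}
  leading term v^{2}: no divisor's leading term divides it; move -\tfrac{15}{4}v^{2} to the remainder.
  leading term v: no divisor's leading term divides it; move \tfrac{47}{2}v to the remainder.
  leading term 1: no divisor's leading term divides it; move -\tfrac{79}{4} to the remainder.
The remainder -\tfrac{15}{4}v^{2} + \tfrac{47}{2}v - \tfrac{79}{4} is nonzero, so it would be added as the next basis element.
An S-polynomial is built so that the two leading terms cancel; whether anything survives reduction is exactly the Gröbner-basis criterion.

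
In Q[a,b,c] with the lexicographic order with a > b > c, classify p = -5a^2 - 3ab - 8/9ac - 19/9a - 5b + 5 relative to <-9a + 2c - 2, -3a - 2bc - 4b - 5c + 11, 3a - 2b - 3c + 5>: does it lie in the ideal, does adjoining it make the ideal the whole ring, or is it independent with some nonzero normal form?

-5a^2 - 3ab - 8/9ac - 19/9a - 5b + 5 is independent of I; its normal form modulo I is 193/42c - 193/42.

First compute the reduced Gröbner basis of I by Buchberger's algorithm.
f_1 = -9a + 2c - 2, LT = a.
f_2 = -3a - 2bc - 4b - 5c + 11, LT = a.
f_3 = 3a - 2b - 3c + 5, LT = a.

S(f_1,f_2): lcm = a. S = -2/3bc - 4/3b - 17/9c + 35/9.
  leading term bc: no divisor's leading term divides it; move -2/3bc to the remainder.
  leading term b: no divisor's leading term divides it; move -4/3b to the remainder.
  leading term c: no divisor's leading term divides it; move -17/9c to the remainder.
  leading term 1: no divisor's leading term divides it; move 35/9 to the remainder.
  remainder -2/3bc - 4/3b - 17/9c + 35/9 ≠ 0; add h_4 = -2/3bc - 4/3b - 17/9c + 35/9 to the basis.

S(f_1,f_3): lcm = a. S = 2/3b + 7/9c - 13/9.
  leading term b: no divisor's leading term divides it; move 2/3b to the remainder.
  leading term c: no divisor's leading term divides it; move 7/9c to the remainder.
  leading term 1: no divisor's leading term divides it; move -13/9 to the remainder.
  remainder 2/3b + 7/9c - 13/9 ≠ 0; add h_5 = 2/3b + 7/9c - 13/9 to the basis.

S(h_4,h_5): lcm = bc. S = 2b - 7/6c^2 + 5c - 35/6.
  leading term b: subtract (3)·h_5 from 2b - 7/6c^2 + 5c - 35/6 → -7/6c^2 + 8/3c - 3/2
  leading term c^2: no divisor's leading term divides it; move -7/6c^2 to the remainder.
  leading term c: no divisor's leading term divides it; move 8/3c to the remainder.
  leading term 1: no divisor's leading term divides it; move -3/2 to the remainder.
  remainder -7/6c^2 + 8/3c - 3/2 ≠ 0; add h_6 = -7/6c^2 + 8/3c - 3/2 to the basis.

The other S-polynomials (S(f_2,f_3), S(f_1,h_4), S(f_2,h_4), S(f_3,h_4), S(f_1,h_5), S(f_2,h_5), S(f_3,h_5), S(f_1,h_6), S(f_2,h_6), S(f_3,h_6), S(h_4,h_6), S(h_5,h_6)) all reduce to 0 modulo the current basis, so we have a Gröbner basis.
Inter-reduce: drop elements whose leading term is divisible by another's, tail-reduce, and make monic.
Reduced Gröbner basis: {a - 2/9c + 2/9, b + 7/6c - 13/6, c^2 - 16/7c + 9/7}.
Label its elements g_1 = a - 2/9c + 2/9, g_2 = b + 7/6c - 13/6, g_3 = c^2 - 16/7c + 9/7.

Reduce p = -5a^2 - 3ab - 8/9ac - 19/9a - 5b + 5 modulo G:
  leading term a^2: subtract (-5a)·g_1 from -5a^2 - 3ab - 8/9ac - 19/9a - 5b + 5 → -3ab - 2ac - a - 5b + 5
  leading term ab: subtract (-3b)·g_1 from -3ab - 2ac - a - 5b + 5 → -2ac - a - 2/3bc - 13/3b + 5
  leading term ac: subtract (-2c)·g_1 from -2ac - a - 2/3bc - 13/3b + 5 → -a - 2/3bc - 13/3b - 4/9c^2 + 4/9c + 5
  leading term a: subtract (-1)·g_1 from -a - 2/3bc - 13/3b - 4/9c^2 + 4/9c + 5 → -2/3bc - 13/3b - 4/9c^2 + 2/9c + 47/9
  leading term bc: subtract (-2/3c)·g_2 from -2/3bc - 13/3b - 4/9c^2 + 2/9c + 47/9 → -13/3b + 1/3c^2 - 11/9c + 47/9
  leading term b: subtract (-13/3)·g_2 from -13/3b + 1/3c^2 - 11/9c + 47/9 → 1/3c^2 + 23/6c - 25/6
  leading term c^2: subtract (1/3)·g_3 from 1/3c^2 + 23/6c - 25/6 → 193/42c - 193/42
  leading term c: no divisor's leading term divides it; move 193/42c to the remainder.
  leading term 1: no divisor's leading term divides it; move -193/42 to the remainder.
  normal form = 193/42c - 193/42.
The normal form is nonzero, so p ∉ I. Since p minus its normal form lies in I, I + (p) = I + (r) where r = 193/42c - 193/42; decide whether this ideal is the whole ring.
Run Buchberger on G together with r (pairs among the g_i already reduce to 0 since G is a Gröbner basis):
g_1 = a - 2/9c + 2/9, LT = a.
g_2 = b + 7/6c - 13/6, LT = b.
g_3 = c^2 - 16/7c + 9/7, LT = c^2.
r = 193/42c - 193/42, LT = c.

The S-polynomials (S(g_1,g_2), S(g_1,g_3), S(g_1,r), S(g_2,g_3), S(g_2,r), S(g_3,r)) all reduce to 0 modulo the current basis, so we have a Gröbner basis.
Inter-reduce: drop elements whose leading term is divisible by another's, tail-reduce, and make monic.
Reduced Gröbner basis: {a, b - 1, c - 1}.
The reduced Gröbner basis of I + (p) is {a, b - 1, c - 1} ≠ {1}, a proper ideal, so the enlarged system stays consistent: p is independent of I, with normal form 193/42c - 193/42.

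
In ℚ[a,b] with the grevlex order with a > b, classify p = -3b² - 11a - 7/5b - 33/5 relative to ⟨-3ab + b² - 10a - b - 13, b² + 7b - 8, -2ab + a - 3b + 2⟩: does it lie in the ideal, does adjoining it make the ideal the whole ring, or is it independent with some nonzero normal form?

First compute the reduced Gröbner basis of I by Buchberger's algorithm.
f_1 = -3ab + b² - 10a - b - 13, LT = ab.
f_2 = b² + 7b - 8, LT = b².
f_3 = -2ab + a - 3b + 2, LT = ab.

S(f_1,f_2): lcm = ab². S = -⅓b³ - 11/3ab + ⅓b² + 8a + 13/3b.
  leading term b³: subtract (-⅓b)·f_2 from -⅓b³ - 11/3ab + ⅓b² + 8a + 13/3b → -11/3ab + 8/3b² + 8a + 5/3b
  leading term ab: subtract (11/9)·f_1 from -11/3ab + 8/3b² + 8a + 5/3b → 13/9b² + 182/9a + 26/9b + 143/9
  leading term b²: subtract (13/9)·f_2 from 13/9b² + 182/9a + 26/9b + 143/9 → 182/9a - 65/9b + 247/9
  leading term a: no divisor's leading term divides it; move 182/9a to the remainder.
  leading term b: no divisor's leading term divides it; move -65/9b to the remainder.
  leading term 1: no divisor's leading term divides it; move 247/9 to the remainder.
  remainder 182/9a - 65/9b + 247/9 ≠ 0; add h_4 = 182/9a - 65/9b + 247/9 to the basis.

S(f_1,f_3): lcm = ab. S = -⅓b² + 23/6a - 7/6b + 16/3.
  leading term b²: subtract (-⅓)·f_2 from -⅓b² + 23/6a - 7/6b + 16/3 → 23/6a + 7/6b + 8/3
  leading term a: subtract (69/364)·h_4 from 23/6a + 7/6b + 8/3 → 71/28b - 71/28
  leading term b: no divisor's leading term divides it; move 71/28b to the remainder.
  leading term 1: no divisor's leading term divides it; move -71/28 to the remainder.
  remainder 71/28b - 71/28 ≠ 0; add h_5 = 71/28b - 71/28 to the basis.

The other S-polynomials (S(f_2,f_3), S(f_1,h_4), S(f_2,h_4), S(f_3,h_4), S(f_1,h_5), S(f_2,h_5), S(f_3,h_5), S(h_4,h_5)) all reduce to 0 modulo the current basis, so we have a Gröbner basis.
Inter-reduce: drop elements whose leading term is divisible by another's, tail-reduce, and make monic.
Reduced Gröbner basis: {a + 1, b - 1}.
Label its elements g_1 = a + 1, g_2 = b - 1.

Reduce p = -3b² - 11a - 7/5b - 33/5 modulo G:
  leading term b²: subtract (-3b)·g_2 from -3b² - 11a - 7/5b - 33/5 → -11a - 22/5b - 33/5
  leading term a: subtract (-11)·g_1 from -11a - 22/5b - 33/5 → -22/5b + 22/5
  leading term b: subtract (-22/5)·g_2 from -22/5b + 22/5 → 0
  normal form = 0.
Since the normal form is 0, p ∈ I.

-3b² - 11a - 7/5b - 33/5 lies in I (it reduces to 0).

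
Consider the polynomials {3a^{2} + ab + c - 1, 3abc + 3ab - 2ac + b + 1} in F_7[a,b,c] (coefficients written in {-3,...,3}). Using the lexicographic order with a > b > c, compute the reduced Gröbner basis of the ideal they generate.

G = {a^{2} + 2a + 3b^{2} - 2bc^{2} - 2b - c^{2} - c + 2, ab + a - 2b^{2} - bc^{2} - b + 3c^{2} - 3c, ac + 2a + 3b^{2}c + 3b^{2} - 2bc^{3} - 2bc^{2} - 2bc + 2b - c^{3} + c - 3, b^{3}c + b^{3} - 3b^{2}c^{3} - 3b^{2}c^{2} + b^{2}c + 3b^{2} - 3bc^{3} - 2b + c^{3} - c^{2} - 1}

f_1 = 3a^{2} + ab + c - 1, LT = a^{2}.
f_2 = 3abc + 3ab - 2ac + b + 1, LT = abc.

S(f_1,f_2): lcm = a^{2}bc. S = -a^{2}b + 3a^{2}c - 2ab^{2}c + 2ab + 2a - 2bc^{2} + 2bc.
  leading term a^{2}b: subtract (2b)·f_1 from -a^{2}b + 3a^{2}c - 2ab^{2}c + 2ab + 2a - 2bc^{2} + 2bc → 3a^{2}c - 2ab^{2}c - 2ab^{2} + 2ab + 2a - 2bc^{2} + 2b
  leading term a^{2}c: subtract (c)·f_1 from 3a^{2}c - 2ab^{2}c - 2ab^{2} + 2ab + 2a - 2bc^{2} + 2b → -2ab^{2}c - 2ab^{2} - abc + 2ab + 2a - 2bc^{2} + 2b - c^{2} + c
  leading term ab^{2}c: subtract (-3b)·f_2 from -2ab^{2}c - 2ab^{2} - abc + 2ab + 2a - 2bc^{2} + 2b - c^{2} + c → 2ab + 2a + 3b^{2} - 2bc^{2} - 2b - c^{2} + c
  leading term ab: no divisor's leading term divides it; move 2ab to the remainder.
  leading term a: no divisor's leading term divides it; move 2a to the remainder.
  leading term b^{2}: no divisor's leading term divides it; move 3b^{2} to the remainder.
  leading term bc^{2}: no divisor's leading term divides it; move -2bc^{2} to the remainder.
  leading term b: no divisor's leading term divides it; move -2b to the remainder.
  leading term c^{2}: no divisor's leading term divides it; move -c^{2} to the remainder.
  leading term c: no divisor's leading term divides it; move c to the remainder.
  remainder 2ab + 2a + 3b^{2} - 2bc^{2} - 2b - c^{2} + c ≠ 0; add g_3 = 2ab + 2a + 3b^{2} - 2bc^{2} - 2b - c^{2} + c to the basis.

S(f_2,g_3): lcm = abc. S = ab + 3ac + 2b^{2}c + bc^{3} + bc - 2b - 3c^{3} + 3c^{2} - 2.
  leading term ab: subtract (-3)·g_3 from ab + 3ac + 2b^{2}c + bc^{3} + bc - 2b - 3c^{3} + 3c^{2} - 2 → 3ac - a + 2b^{2}c + 2b^{2} + bc^{3} + bc^{2} + bc - b - 3c^{3} + 3c - 2
  leading term ac: no divisor's leading term divides it; move 3ac to the remainder.
  leading term a: no divisor's leading term divides it; move -a to the remainder.
  leading term b^{2}c: no divisor's leading term divides it; move 2b^{2}c to the remainder.
  leading term b^{2}: no divisor's leading term divides it; move 2b^{2} to the remainder.
  leading term bc^{3}: no divisor's leading term divides it; move bc^{3} to the remainder.
  leading term bc^{2}: no divisor's leading term divides it; move bc^{2} to the remainder.
  leading term bc: no divisor's leading term divides it; move bc to the remainder.
  leading term b: no divisor's leading term divides it; move -b to the remainder.
  leading term c^{3}: no divisor's leading term divides it; move -3c^{3} to the remainder.
  leading term c: no divisor's leading term divides it; move 3c to the remainder.
  leading term 1: no divisor's leading term divides it; move -2 to the remainder.
  remainder 3ac - a + 2b^{2}c + 2b^{2} + bc^{3} + bc^{2} + bc - b - 3c^{3} + 3c - 2 ≠ 0; add g_4 = 3ac - a + 2b^{2}c + 2b^{2} + bc^{3} + bc^{2} + bc - b - 3c^{3} + 3c - 2 to the basis.

S(f_2,g_4): lcm = abc. S = -ab - 3ac - 3b^{3}c - 3b^{3} + 2b^{2}c^{3} + 2b^{2}c^{2} + 2b^{2}c - 2b^{2} + bc^{3} - bc + b - 2.
  leading term ab: subtract (3)·g_3 from -ab - 3ac - 3b^{3}c - 3b^{3} + 2b^{2}c^{3} + 2b^{2}c^{2} + 2b^{2}c - 2b^{2} + bc^{3} - bc + b - 2 → -3ac + a - 3b^{3}c - 3b^{3} + 2b^{2}c^{3} + 2b^{2}c^{2} + 2b^{2}c + 3b^{2} + bc^{3} - bc^{2} - bc + 3c^{2} - 3c - 2
  leading term ac: subtract (-1)·g_4 from -3ac + a - 3b^{3}c - 3b^{3} + 2b^{2}c^{3} + 2b^{2}c^{2} + 2b^{2}c + 3b^{2} + bc^{3} - bc^{2} - bc + 3c^{2} - 3c - 2 → -3b^{3}c - 3b^{3} + 2b^{2}c^{3} + 2b^{2}c^{2} - 3b^{2}c - 2b^{2} + 2bc^{3} - b - 3c^{3} + 3c^{2} + 3
  leading term b^{3}c: no divisor's leading term divides it; move -3b^{3}c to the remainder.
  leading term b^{3}: no divisor's leading term divides it; move -3b^{3} to the remainder.
  leading term b^{2}c^{3}: no divisor's leading term divides it; move 2b^{2}c^{3} to the remainder.
  leading term b^{2}c^{2}: no divisor's leading term divides it; move 2b^{2}c^{2} to the remainder.
  leading term b^{2}c: no divisor's leading term divides it; move -3b^{2}c to the remainder.
  leading term b^{2}: no divisor's leading term divides it; move -2b^{2} to the remainder.
  leading term bc^{3}: no divisor's leading term divides it; move 2bc^{3} to the remainder.
  leading term b: no divisor's leading term divides it; move -b to the remainder.
  leading term c^{3}: no divisor's leading term divides it; move -3c^{3} to the remainder.
  leading term c^{2}: no divisor's leading term divides it; move 3c^{2} to the remainder.
  leading term 1: no divisor's leading term divides it; move 3 to the remainder.
  remainder -3b^{3}c - 3b^{3} + 2b^{2}c^{3} + 2b^{2}c^{2} - 3b^{2}c - 2b^{2} + 2bc^{3} - b - 3c^{3} + 3c^{2} + 3 ≠ 0; add g_5 = -3b^{3}c - 3b^{3} + 2b^{2}c^{3} + 2b^{2}c^{2} - 3b^{2}c - 2b^{2} + 2bc^{3} - b - 3c^{3} + 3c^{2} + 3 to the basis.

The other S-polynomials (S(f_1,g_3), S(f_1,g_4), S(g_3,g_4), S(f_1,g_5), S(f_2,g_5), S(g_3,g_5), S(g_4,g_5)) all reduce to 0 modulo the current basis, so we have a Gröbner basis.
Inter-reduce: drop elements whose leading term is divisible by another's, tail-reduce, and make monic.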